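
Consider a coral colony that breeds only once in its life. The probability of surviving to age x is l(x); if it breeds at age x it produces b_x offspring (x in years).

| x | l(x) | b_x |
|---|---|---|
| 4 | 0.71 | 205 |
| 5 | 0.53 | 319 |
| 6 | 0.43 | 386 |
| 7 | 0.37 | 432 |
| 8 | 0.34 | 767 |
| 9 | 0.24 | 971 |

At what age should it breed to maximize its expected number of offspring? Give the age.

8

Expected offspring if breeding at age x = l(x) × b_x:
  age 4: 0.71 × 205 = 145.550
  age 5: 0.53 × 319 = 169.070
  age 6: 0.43 × 386 = 165.980
  age 7: 0.37 × 432 = 159.840
  age 8: 0.34 × 767 = 260.780
  age 9: 0.24 × 971 = 233.040
Maximum at age 8 (260.780).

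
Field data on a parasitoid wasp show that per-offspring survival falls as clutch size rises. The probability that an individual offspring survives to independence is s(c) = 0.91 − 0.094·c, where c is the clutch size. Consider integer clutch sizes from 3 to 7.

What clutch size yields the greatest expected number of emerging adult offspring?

Expected emerging adult offspring = c × s(c):
  c=3: 3 × 0.628 = 1.884
  c=4: 4 × 0.534 = 2.136
  c=5: 5 × 0.440 = 2.200
  c=6: 6 × 0.346 = 2.076
  c=7: 7 × 0.252 = 1.764
Maximum at c = 5 (2.200 emerging adult offspring).

5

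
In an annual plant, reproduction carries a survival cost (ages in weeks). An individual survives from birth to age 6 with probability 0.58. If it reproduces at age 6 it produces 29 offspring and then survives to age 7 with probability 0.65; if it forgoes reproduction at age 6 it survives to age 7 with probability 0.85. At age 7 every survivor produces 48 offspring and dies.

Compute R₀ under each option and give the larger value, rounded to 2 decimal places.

34.92

breed at age 6: R₀ = 0.58 × (29 + 0.65 × 48) = 0.58 × 60.2000 = 34.9160
delay to age 7: R₀ = 0.58 × (0.85 × 48) = 0.58 × 40.8000 = 23.6640
Higher: breed at age 6 (34.9160).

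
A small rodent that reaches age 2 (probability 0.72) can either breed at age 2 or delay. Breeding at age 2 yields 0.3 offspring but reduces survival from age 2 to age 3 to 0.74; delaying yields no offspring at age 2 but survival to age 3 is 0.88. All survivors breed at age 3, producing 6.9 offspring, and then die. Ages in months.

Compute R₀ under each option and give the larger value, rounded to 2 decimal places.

4.37

breed at age 2: R₀ = 0.72 × (0.3 + 0.74 × 6.9) = 0.72 × 5.4060 = 3.8923
delay to age 3: R₀ = 0.72 × (0.88 × 6.9) = 0.72 × 6.0720 = 4.3718
Higher: delay to age 3 (4.3718).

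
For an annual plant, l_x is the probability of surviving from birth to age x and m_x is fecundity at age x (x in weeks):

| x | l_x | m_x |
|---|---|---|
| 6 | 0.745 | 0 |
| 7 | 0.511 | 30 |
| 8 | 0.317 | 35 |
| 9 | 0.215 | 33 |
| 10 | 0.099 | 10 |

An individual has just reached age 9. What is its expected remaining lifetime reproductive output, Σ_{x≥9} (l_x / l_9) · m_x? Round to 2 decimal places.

l_9 = 0.215. Conditional survival from age 9 to x is l_x / l_9.
  x=9: (0.215/0.215) × 33 = 33.0000
  x=10: (0.099/0.215) × 10 = 4.6047
Sum = 33.0000 + 4.6047 = 37.6047

37.60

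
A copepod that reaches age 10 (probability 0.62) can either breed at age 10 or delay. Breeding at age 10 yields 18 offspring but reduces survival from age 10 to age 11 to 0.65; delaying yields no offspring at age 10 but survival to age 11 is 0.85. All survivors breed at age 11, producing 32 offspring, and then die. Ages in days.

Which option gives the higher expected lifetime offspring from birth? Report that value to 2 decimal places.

breed at age 10: R₀ = 0.62 × (18 + 0.65 × 32) = 0.62 × 38.8000 = 24.0560
delay to age 11: R₀ = 0.62 × (0.85 × 32) = 0.62 × 27.2000 = 16.8640
Higher: breed at age 10 (24.0560).

24.06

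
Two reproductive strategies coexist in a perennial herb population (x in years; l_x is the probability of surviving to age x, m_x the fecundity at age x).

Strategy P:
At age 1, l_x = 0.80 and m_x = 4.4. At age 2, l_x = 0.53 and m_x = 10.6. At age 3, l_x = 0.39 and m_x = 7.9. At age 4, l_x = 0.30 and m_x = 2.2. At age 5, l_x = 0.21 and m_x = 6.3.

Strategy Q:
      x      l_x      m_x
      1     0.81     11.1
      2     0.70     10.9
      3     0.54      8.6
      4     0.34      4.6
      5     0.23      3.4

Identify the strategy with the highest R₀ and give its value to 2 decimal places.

Strategy P: R₀ = 0.80×4.4 + 0.53×10.6 + 0.39×7.9 + 0.30×2.2 + 0.21×6.3 = 14.2020
Strategy Q: R₀ = 0.81×11.1 + 0.70×10.9 + 0.54×8.6 + 0.34×4.6 + 0.23×3.4 = 23.6110
Highest R₀: strategy Q with 23.6110.

23.61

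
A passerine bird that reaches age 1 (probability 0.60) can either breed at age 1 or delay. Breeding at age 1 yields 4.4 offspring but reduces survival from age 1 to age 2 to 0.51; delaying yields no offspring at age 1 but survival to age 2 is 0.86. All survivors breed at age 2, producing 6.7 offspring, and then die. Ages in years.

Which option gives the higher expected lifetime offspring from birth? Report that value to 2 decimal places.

4.69

breed at age 1: R₀ = 0.60 × (4.4 + 0.51 × 6.7) = 0.60 × 7.8170 = 4.6902
delay to age 2: R₀ = 0.60 × (0.86 × 6.7) = 0.60 × 5.7620 = 3.4572
Higher: breed at age 1 (4.6902).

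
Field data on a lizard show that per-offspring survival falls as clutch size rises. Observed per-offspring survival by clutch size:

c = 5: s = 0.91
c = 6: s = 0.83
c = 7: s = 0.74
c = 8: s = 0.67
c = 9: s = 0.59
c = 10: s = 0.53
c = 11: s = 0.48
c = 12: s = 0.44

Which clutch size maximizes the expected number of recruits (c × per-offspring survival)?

8

Expected recruits = c × s(c):
  c=5: 5 × 0.91 = 4.550
  c=6: 6 × 0.83 = 4.980
  c=7: 7 × 0.74 = 5.180
  c=8: 8 × 0.67 = 5.360
  c=9: 9 × 0.59 = 5.310
  c=10: 10 × 0.53 = 5.300
  c=11: 11 × 0.48 = 5.280
  c=12: 12 × 0.44 = 5.280
Maximum at c = 8 (5.360 recruits).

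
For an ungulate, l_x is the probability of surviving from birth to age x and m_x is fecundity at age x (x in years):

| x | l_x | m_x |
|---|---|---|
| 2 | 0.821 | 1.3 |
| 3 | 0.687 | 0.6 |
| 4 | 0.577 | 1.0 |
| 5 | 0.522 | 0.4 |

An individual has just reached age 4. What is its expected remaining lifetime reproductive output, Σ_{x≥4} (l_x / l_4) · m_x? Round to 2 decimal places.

l_4 = 0.577. Conditional survival from age 4 to x is l_x / l_4.
  x=4: (0.577/0.577) × 1.0 = 1.0000
  x=5: (0.522/0.577) × 0.4 = 0.3619
Sum = 1.0000 + 0.3619 = 1.3619

1.36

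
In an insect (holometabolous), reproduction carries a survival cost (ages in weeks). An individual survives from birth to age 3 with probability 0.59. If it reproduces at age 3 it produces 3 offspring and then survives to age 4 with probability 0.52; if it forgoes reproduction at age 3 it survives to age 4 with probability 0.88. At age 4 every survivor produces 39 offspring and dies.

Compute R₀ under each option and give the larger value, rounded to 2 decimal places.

breed at age 3: R₀ = 0.59 × (3 + 0.52 × 39) = 0.59 × 23.2800 = 13.7352
delay to age 4: R₀ = 0.59 × (0.88 × 39) = 0.59 × 34.3200 = 20.2488
Higher: delay to age 4 (20.2488).

20.25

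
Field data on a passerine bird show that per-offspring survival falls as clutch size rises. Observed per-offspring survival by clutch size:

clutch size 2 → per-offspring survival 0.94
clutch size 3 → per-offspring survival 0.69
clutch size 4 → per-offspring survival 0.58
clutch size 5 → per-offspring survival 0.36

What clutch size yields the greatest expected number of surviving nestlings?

Expected surviving nestlings = c × s(c):
  c=2: 2 × 0.94 = 1.880
  c=3: 3 × 0.69 = 2.070
  c=4: 4 × 0.58 = 2.320
  c=5: 5 × 0.36 = 1.800
Maximum at c = 4 (2.320 surviving nestlings).

4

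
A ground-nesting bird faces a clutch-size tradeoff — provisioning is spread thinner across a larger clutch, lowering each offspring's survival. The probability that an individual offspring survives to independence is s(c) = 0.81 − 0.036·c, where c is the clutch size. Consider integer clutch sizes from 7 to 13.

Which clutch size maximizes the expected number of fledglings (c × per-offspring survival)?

Expected fledglings = c × s(c):
  c=7: 7 × 0.558 = 3.906
  c=8: 8 × 0.522 = 4.176
  c=9: 9 × 0.486 = 4.374
  c=10: 10 × 0.450 = 4.500
  c=11: 11 × 0.414 = 4.554
  c=12: 12 × 0.378 = 4.536
  c=13: 13 × 0.342 = 4.446
Maximum at c = 11 (4.554 fledglings).

11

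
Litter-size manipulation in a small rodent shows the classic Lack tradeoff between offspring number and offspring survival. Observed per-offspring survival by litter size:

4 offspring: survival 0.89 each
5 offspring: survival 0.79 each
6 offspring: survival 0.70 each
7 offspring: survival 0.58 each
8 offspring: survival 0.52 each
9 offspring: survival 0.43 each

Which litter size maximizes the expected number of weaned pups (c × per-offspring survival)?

6

Expected weaned pups = c × s(c):
  c=4: 4 × 0.89 = 3.560
  c=5: 5 × 0.79 = 3.950
  c=6: 6 × 0.70 = 4.200
  c=7: 7 × 0.58 = 4.060
  c=8: 8 × 0.52 = 4.160
  c=9: 9 × 0.43 = 3.870
Maximum at c = 6 (4.200 weaned pups).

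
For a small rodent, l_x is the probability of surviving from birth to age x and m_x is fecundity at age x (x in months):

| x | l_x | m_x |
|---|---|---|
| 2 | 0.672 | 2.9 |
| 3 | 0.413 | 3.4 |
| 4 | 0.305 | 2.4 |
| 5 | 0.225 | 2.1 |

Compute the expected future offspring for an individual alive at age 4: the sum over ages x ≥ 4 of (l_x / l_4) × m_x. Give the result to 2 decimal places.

3.95

l_4 = 0.305. Conditional survival from age 4 to x is l_x / l_4.
  x=4: (0.305/0.305) × 2.4 = 2.4000
  x=5: (0.225/0.305) × 2.1 = 1.5492
Sum = 2.4000 + 1.5492 = 3.9492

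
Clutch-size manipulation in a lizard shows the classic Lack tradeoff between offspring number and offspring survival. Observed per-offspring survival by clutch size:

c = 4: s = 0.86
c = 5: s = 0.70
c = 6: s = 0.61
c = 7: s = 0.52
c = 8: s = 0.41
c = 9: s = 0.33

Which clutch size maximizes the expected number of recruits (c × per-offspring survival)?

Expected recruits = c × s(c):
  c=4: 4 × 0.86 = 3.440
  c=5: 5 × 0.70 = 3.500
  c=6: 6 × 0.61 = 3.660
  c=7: 7 × 0.52 = 3.640
  c=8: 8 × 0.41 = 3.280
  c=9: 9 × 0.33 = 2.970
Maximum at c = 6 (3.660 recruits).

6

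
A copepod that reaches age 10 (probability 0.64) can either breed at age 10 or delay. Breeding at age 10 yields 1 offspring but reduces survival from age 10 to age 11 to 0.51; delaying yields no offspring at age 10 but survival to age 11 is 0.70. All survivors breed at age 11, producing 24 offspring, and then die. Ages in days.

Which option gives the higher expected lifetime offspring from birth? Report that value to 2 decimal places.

breed at age 10: R₀ = 0.64 × (1 + 0.51 × 24) = 0.64 × 13.2400 = 8.4736
delay to age 11: R₀ = 0.64 × (0.70 × 24) = 0.64 × 16.8000 = 10.7520
Higher: delay to age 11 (10.7520).

10.75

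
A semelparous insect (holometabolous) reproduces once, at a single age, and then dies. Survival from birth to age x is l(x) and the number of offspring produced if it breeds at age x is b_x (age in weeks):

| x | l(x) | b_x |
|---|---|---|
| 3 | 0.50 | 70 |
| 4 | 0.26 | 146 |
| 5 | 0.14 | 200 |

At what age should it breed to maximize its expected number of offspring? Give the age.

Expected offspring if breeding at age x = l(x) × b_x:
  age 3: 0.50 × 70 = 35.000
  age 4: 0.26 × 146 = 37.960
  age 5: 0.14 × 200 = 28.000
Maximum at age 4 (37.960).

4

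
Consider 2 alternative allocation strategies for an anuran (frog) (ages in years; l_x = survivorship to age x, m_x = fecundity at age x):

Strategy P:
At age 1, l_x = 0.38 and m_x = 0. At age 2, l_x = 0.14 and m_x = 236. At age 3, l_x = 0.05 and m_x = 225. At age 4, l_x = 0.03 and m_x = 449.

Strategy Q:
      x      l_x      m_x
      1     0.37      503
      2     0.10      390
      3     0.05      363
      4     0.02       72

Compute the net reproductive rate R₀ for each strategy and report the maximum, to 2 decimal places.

Strategy P: R₀ = 0.38×0 + 0.14×236 + 0.05×225 + 0.03×449 = 57.7600
Strategy Q: R₀ = 0.37×503 + 0.10×390 + 0.05×363 + 0.02×72 = 244.7000
Highest R₀: strategy Q with 244.7000.

244.70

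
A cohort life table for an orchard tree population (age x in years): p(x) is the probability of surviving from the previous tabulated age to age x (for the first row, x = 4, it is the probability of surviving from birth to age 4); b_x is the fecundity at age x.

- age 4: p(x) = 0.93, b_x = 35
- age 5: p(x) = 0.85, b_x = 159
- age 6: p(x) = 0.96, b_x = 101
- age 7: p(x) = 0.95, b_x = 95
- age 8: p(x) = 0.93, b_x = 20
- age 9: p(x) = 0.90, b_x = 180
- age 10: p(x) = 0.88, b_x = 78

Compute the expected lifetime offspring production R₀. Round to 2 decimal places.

Survivorship from birth: l_x = p_4·p_5·…·p_x.
  l_4 = 0.93000
  l_5 = 0.79050
  l_6 = 0.75888
  l_7 = 0.72094
  l_8 = 0.67047
  l_9 = 0.60342
  l_10 = 0.53101
R₀ = Σ l_x b_x:
  age 4: 0.93000 × 35 = 32.5500
  age 5: 0.79050 × 159 = 125.6895
  age 6: 0.75888 × 101 = 76.6469
  age 7: 0.72094 × 95 = 68.4893
  age 8: 0.67047 × 20 = 13.4094
  age 9: 0.60342 × 180 = 108.6156
  age 10: 0.53101 × 78 = 41.4188
R₀ = 32.5500 + 125.6895 + 76.6469 + 68.4893 + 13.4094 + 108.6156 + 41.4188 = 466.8195

466.82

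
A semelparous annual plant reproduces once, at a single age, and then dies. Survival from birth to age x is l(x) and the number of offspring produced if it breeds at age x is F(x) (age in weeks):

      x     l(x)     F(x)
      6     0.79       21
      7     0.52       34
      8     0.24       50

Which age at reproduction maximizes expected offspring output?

7

Expected offspring if breeding at age x = l(x) × F(x):
  age 6: 0.79 × 21 = 16.590
  age 7: 0.52 × 34 = 17.680
  age 8: 0.24 × 50 = 12.000
Maximum at age 7 (17.680).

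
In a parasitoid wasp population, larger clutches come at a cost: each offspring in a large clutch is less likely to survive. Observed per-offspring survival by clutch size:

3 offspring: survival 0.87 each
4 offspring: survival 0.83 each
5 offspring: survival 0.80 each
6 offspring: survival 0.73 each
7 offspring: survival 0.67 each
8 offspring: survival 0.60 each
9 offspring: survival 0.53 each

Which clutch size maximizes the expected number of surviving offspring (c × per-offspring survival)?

Expected surviving offspring = c × s(c):
  c=3: 3 × 0.87 = 2.610
  c=4: 4 × 0.83 = 3.320
  c=5: 5 × 0.80 = 4.000
  c=6: 6 × 0.73 = 4.380
  c=7: 7 × 0.67 = 4.690
  c=8: 8 × 0.60 = 4.800
  c=9: 9 × 0.53 = 4.770
Maximum at c = 8 (4.800 surviving offspring).

8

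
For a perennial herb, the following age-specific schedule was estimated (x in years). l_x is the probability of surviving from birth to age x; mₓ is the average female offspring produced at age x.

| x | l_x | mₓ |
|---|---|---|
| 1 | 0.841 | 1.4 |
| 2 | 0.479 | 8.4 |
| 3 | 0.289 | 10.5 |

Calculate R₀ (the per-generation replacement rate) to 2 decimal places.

R₀ = Σ l_x mₓ:
  age 1: 0.841 × 1.4 = 1.1774
  age 2: 0.479 × 8.4 = 4.0236
  age 3: 0.289 × 10.5 = 3.0345
R₀ = 1.1774 + 4.0236 + 3.0345 = 8.2355

8.24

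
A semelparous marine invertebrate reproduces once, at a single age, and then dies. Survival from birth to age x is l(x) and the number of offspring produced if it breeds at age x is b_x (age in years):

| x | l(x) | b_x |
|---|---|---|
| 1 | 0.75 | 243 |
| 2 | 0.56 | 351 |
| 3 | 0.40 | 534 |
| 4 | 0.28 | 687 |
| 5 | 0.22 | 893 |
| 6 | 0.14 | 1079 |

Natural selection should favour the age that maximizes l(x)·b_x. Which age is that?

3

Expected offspring if breeding at age x = l(x) × b_x:
  age 1: 0.75 × 243 = 182.250
  age 2: 0.56 × 351 = 196.560
  age 3: 0.40 × 534 = 213.600
  age 4: 0.28 × 687 = 192.360
  age 5: 0.22 × 893 = 196.460
  age 6: 0.14 × 1079 = 151.060
Maximum at age 3 (213.600).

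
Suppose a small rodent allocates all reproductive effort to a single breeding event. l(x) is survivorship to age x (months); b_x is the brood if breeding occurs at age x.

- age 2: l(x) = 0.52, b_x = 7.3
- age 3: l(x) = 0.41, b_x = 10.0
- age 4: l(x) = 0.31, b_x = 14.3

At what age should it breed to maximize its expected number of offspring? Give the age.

Expected offspring if breeding at age x = l(x) × b_x:
  age 2: 0.52 × 7.3 = 3.796
  age 3: 0.41 × 10.0 = 4.100
  age 4: 0.31 × 14.3 = 4.433
Maximum at age 4 (4.433).

4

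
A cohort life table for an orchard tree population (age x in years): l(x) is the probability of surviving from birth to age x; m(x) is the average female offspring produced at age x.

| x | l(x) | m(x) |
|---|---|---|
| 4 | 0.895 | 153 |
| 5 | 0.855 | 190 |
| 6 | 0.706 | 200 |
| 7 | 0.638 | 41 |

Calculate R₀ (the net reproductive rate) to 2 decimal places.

466.74

R₀ = Σ l(x) m(x):
  age 4: 0.895 × 153 = 136.9350
  age 5: 0.855 × 190 = 162.4500
  age 6: 0.706 × 200 = 141.2000
  age 7: 0.638 × 41 = 26.1580
R₀ = 136.9350 + 162.4500 + 141.2000 + 26.1580 = 466.7430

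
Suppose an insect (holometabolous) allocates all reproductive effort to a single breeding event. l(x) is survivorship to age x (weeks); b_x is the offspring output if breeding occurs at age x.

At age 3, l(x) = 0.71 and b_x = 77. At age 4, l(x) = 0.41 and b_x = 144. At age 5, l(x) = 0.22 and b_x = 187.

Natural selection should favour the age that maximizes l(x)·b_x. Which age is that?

4

Expected offspring if breeding at age x = l(x) × b_x:
  age 3: 0.71 × 77 = 54.670
  age 4: 0.41 × 144 = 59.040
  age 5: 0.22 × 187 = 41.140
Maximum at age 4 (59.040).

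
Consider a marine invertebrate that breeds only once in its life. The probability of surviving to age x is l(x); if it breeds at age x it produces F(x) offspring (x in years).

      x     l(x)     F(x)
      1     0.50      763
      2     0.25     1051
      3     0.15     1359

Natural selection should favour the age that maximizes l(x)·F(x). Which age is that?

1

Expected offspring if breeding at age x = l(x) × F(x):
  age 1: 0.50 × 763 = 381.500
  age 2: 0.25 × 1051 = 262.750
  age 3: 0.15 × 1359 = 203.850
Maximum at age 1 (381.500).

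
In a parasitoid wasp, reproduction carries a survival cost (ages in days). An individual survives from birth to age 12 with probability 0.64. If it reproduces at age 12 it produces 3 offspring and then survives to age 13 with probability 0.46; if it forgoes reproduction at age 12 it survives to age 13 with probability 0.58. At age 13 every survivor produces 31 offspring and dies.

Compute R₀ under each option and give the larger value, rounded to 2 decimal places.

11.51

breed at age 12: R₀ = 0.64 × (3 + 0.46 × 31) = 0.64 × 17.2600 = 11.0464
delay to age 13: R₀ = 0.64 × (0.58 × 31) = 0.64 × 17.9800 = 11.5072
Higher: delay to age 13 (11.5072).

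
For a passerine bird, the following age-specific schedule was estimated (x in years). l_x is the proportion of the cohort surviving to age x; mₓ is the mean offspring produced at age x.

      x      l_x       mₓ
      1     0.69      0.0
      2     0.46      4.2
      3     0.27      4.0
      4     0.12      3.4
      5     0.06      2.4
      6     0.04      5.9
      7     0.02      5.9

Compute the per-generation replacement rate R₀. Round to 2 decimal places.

R₀ = Σ l_x mₓ:
  age 1: 0.69 × 0.0 = 0.0000
  age 2: 0.46 × 4.2 = 1.9320
  age 3: 0.27 × 4.0 = 1.0800
  age 4: 0.12 × 3.4 = 0.4080
  age 5: 0.06 × 2.4 = 0.1440
  age 6: 0.04 × 5.9 = 0.2360
  age 7: 0.02 × 5.9 = 0.1180
R₀ = 0.0000 + 1.9320 + 1.0800 + 0.4080 + 0.1440 + 0.2360 + 0.1180 = 3.9180

3.92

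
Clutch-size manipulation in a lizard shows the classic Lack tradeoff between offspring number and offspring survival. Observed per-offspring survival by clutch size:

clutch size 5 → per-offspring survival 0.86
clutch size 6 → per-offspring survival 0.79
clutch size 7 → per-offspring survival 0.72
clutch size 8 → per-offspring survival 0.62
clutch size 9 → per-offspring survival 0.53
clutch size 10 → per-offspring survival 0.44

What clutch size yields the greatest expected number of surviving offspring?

Expected surviving offspring = c × s(c):
  c=5: 5 × 0.86 = 4.300
  c=6: 6 × 0.79 = 4.740
  c=7: 7 × 0.72 = 5.040
  c=8: 8 × 0.62 = 4.960
  c=9: 9 × 0.53 = 4.770
  c=10: 10 × 0.44 = 4.400
Maximum at c = 7 (5.040 surviving offspring).

7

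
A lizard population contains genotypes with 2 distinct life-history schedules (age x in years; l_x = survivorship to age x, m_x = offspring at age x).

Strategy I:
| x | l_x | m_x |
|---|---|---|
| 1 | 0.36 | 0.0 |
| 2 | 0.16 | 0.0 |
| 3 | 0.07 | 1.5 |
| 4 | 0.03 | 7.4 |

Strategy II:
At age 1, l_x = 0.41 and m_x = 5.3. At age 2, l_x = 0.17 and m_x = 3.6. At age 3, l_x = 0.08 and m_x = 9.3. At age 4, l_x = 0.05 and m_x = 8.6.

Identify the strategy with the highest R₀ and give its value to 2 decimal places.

3.96

Strategy I: R₀ = 0.36×0.0 + 0.16×0.0 + 0.07×1.5 + 0.03×7.4 = 0.3270
Strategy II: R₀ = 0.41×5.3 + 0.17×3.6 + 0.08×9.3 + 0.05×8.6 = 3.9590
Highest R₀: strategy II with 3.9590.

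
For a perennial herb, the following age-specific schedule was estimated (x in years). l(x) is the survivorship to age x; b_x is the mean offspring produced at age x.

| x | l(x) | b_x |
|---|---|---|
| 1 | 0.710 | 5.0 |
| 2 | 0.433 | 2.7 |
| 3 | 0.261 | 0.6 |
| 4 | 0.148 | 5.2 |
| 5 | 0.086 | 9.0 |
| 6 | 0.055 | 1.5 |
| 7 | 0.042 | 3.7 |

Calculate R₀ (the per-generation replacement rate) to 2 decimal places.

R₀ = Σ l(x) b_x:
  age 1: 0.710 × 5.0 = 3.5500
  age 2: 0.433 × 2.7 = 1.1691
  age 3: 0.261 × 0.6 = 0.1566
  age 4: 0.148 × 5.2 = 0.7696
  age 5: 0.086 × 9.0 = 0.7740
  age 6: 0.055 × 1.5 = 0.0825
  age 7: 0.042 × 3.7 = 0.1554
R₀ = 3.5500 + 1.1691 + 0.1566 + 0.7696 + 0.7740 + 0.0825 + 0.1554 = 6.6572

6.66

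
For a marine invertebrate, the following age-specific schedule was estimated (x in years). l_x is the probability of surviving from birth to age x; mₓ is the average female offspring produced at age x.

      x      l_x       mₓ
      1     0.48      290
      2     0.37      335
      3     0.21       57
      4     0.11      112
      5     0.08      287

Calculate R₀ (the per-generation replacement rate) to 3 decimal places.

310.400

R₀ = Σ l_x mₓ:
  age 1: 0.48 × 290 = 139.2000
  age 2: 0.37 × 335 = 123.9500
  age 3: 0.21 × 57 = 11.9700
  age 4: 0.11 × 112 = 12.3200
  age 5: 0.08 × 287 = 22.9600
R₀ = 139.2000 + 123.9500 + 11.9700 + 12.3200 + 22.9600 = 310.4000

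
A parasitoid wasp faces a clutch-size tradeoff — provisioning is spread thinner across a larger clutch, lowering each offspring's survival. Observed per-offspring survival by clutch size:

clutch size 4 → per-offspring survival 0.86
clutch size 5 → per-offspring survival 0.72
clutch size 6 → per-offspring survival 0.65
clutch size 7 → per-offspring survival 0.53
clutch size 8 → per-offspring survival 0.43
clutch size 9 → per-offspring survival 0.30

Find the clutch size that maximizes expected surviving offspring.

Expected surviving offspring = c × s(c):
  c=4: 4 × 0.86 = 3.440
  c=5: 5 × 0.72 = 3.600
  c=6: 6 × 0.65 = 3.900
  c=7: 7 × 0.53 = 3.710
  c=8: 8 × 0.43 = 3.440
  c=9: 9 × 0.30 = 2.700
Maximum at c = 6 (3.900 surviving offspring).

6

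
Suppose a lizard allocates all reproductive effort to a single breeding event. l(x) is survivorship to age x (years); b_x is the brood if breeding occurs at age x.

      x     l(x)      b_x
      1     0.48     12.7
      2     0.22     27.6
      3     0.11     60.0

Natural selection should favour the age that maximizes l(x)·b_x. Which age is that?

Expected offspring if breeding at age x = l(x) × b_x:
  age 1: 0.48 × 12.7 = 6.096
  age 2: 0.22 × 27.6 = 6.072
  age 3: 0.11 × 60.0 = 6.600
Maximum at age 3 (6.600).

3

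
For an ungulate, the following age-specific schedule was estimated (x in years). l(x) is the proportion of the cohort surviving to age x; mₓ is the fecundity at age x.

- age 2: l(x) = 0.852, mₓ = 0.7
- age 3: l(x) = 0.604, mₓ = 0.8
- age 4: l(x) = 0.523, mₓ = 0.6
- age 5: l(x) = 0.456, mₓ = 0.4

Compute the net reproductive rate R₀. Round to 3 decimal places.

1.576

R₀ = Σ l(x) mₓ:
  age 2: 0.852 × 0.7 = 0.5964
  age 3: 0.604 × 0.8 = 0.4832
  age 4: 0.523 × 0.6 = 0.3138
  age 5: 0.456 × 0.4 = 0.1824
R₀ = 0.5964 + 0.4832 + 0.3138 + 0.1824 = 1.5758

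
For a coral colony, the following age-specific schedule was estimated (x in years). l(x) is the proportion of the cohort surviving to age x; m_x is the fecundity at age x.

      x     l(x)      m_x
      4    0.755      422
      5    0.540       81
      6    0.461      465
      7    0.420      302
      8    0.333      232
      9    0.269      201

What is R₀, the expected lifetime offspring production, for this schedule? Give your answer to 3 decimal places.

834.880

R₀ = Σ l(x) m_x:
  age 4: 0.755 × 422 = 318.6100
  age 5: 0.540 × 81 = 43.7400
  age 6: 0.461 × 465 = 214.3650
  age 7: 0.420 × 302 = 126.8400
  age 8: 0.333 × 232 = 77.2560
  age 9: 0.269 × 201 = 54.0690
R₀ = 318.6100 + 43.7400 + 214.3650 + 126.8400 + 77.2560 + 54.0690 = 834.8800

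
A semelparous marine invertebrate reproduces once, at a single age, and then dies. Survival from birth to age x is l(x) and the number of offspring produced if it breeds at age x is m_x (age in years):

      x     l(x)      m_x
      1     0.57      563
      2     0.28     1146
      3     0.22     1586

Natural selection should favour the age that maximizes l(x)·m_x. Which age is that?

3

Expected offspring if breeding at age x = l(x) × m_x:
  age 1: 0.57 × 563 = 320.910
  age 2: 0.28 × 1146 = 320.880
  age 3: 0.22 × 1586 = 348.920
Maximum at age 3 (348.920).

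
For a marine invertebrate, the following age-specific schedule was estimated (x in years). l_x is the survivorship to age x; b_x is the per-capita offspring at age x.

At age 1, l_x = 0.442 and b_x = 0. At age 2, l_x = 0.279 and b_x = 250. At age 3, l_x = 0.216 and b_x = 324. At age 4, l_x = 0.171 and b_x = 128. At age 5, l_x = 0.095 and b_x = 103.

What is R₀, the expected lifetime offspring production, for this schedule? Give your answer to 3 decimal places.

R₀ = Σ l_x b_x:
  age 1: 0.442 × 0 = 0.0000
  age 2: 0.279 × 250 = 69.7500
  age 3: 0.216 × 324 = 69.9840
  age 4: 0.171 × 128 = 21.8880
  age 5: 0.095 × 103 = 9.7850
R₀ = 0.0000 + 69.7500 + 69.9840 + 21.8880 + 9.7850 = 171.4070

171.407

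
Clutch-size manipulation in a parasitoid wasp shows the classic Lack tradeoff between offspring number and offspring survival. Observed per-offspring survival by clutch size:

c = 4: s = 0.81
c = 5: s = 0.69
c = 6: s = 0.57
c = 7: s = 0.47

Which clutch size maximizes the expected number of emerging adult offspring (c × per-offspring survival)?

5

Expected emerging adult offspring = c × s(c):
  c=4: 4 × 0.81 = 3.240
  c=5: 5 × 0.69 = 3.450
  c=6: 6 × 0.57 = 3.420
  c=7: 7 × 0.47 = 3.290
Maximum at c = 5 (3.450 emerging adult offspring).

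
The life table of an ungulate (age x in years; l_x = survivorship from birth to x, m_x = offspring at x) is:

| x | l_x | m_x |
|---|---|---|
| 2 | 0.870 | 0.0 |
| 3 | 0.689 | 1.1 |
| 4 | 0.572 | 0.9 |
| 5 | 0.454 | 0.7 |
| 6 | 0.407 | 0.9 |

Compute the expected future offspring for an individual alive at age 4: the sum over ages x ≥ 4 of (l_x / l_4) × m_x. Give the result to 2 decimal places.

2.10

l_4 = 0.572. Conditional survival from age 4 to x is l_x / l_4.
  x=4: (0.572/0.572) × 0.9 = 0.9000
  x=5: (0.454/0.572) × 0.7 = 0.5556
  x=6: (0.407/0.572) × 0.9 = 0.6404
Sum = 0.9000 + 0.5556 + 0.6404 = 2.0960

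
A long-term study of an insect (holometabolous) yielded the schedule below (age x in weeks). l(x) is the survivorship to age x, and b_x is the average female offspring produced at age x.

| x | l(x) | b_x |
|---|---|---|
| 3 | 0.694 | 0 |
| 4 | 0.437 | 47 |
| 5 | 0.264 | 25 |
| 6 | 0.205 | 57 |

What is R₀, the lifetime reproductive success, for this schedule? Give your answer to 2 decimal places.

R₀ = Σ l(x) b_x:
  age 3: 0.694 × 0 = 0.0000
  age 4: 0.437 × 47 = 20.5390
  age 5: 0.264 × 25 = 6.6000
  age 6: 0.205 × 57 = 11.6850
R₀ = 0.0000 + 20.5390 + 6.6000 + 11.6850 = 38.8240

38.82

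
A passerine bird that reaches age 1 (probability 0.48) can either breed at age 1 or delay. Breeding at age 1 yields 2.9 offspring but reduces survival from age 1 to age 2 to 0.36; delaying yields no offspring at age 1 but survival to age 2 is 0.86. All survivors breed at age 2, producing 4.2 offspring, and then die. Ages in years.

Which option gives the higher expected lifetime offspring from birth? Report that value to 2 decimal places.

2.12

breed at age 1: R₀ = 0.48 × (2.9 + 0.36 × 4.2) = 0.48 × 4.4120 = 2.1178
delay to age 2: R₀ = 0.48 × (0.86 × 4.2) = 0.48 × 3.6120 = 1.7338
Higher: breed at age 1 (2.1178).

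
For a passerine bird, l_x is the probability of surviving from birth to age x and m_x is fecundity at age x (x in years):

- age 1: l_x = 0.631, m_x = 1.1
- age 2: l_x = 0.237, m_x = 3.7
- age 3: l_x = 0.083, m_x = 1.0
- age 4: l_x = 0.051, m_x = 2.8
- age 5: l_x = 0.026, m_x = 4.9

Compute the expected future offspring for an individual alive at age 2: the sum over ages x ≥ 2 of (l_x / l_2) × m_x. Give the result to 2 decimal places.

5.19

l_2 = 0.237. Conditional survival from age 2 to x is l_x / l_2.
  x=2: (0.237/0.237) × 3.7 = 3.7000
  x=3: (0.083/0.237) × 1.0 = 0.3502
  x=4: (0.051/0.237) × 2.8 = 0.6025
  x=5: (0.026/0.237) × 4.9 = 0.5376
Sum = 3.7000 + 0.3502 + 0.6025 + 0.5376 = 5.1903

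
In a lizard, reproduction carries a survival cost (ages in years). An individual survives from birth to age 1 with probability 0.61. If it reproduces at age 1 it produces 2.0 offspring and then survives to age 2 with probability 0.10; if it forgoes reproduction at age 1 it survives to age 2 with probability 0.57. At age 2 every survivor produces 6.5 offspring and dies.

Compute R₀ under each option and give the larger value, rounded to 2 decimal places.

breed at age 1: R₀ = 0.61 × (2.0 + 0.10 × 6.5) = 0.61 × 2.6500 = 1.6165
delay to age 2: R₀ = 0.61 × (0.57 × 6.5) = 0.61 × 3.7050 = 2.2600
Higher: delay to age 2 (2.2600).

2.26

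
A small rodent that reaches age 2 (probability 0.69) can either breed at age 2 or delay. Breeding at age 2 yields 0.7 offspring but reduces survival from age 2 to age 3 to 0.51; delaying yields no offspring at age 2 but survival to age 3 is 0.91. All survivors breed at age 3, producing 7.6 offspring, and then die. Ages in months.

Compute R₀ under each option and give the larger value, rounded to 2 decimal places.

4.77

breed at age 2: R₀ = 0.69 × (0.7 + 0.51 × 7.6) = 0.69 × 4.5760 = 3.1574
delay to age 3: R₀ = 0.69 × (0.91 × 7.6) = 0.69 × 6.9160 = 4.7720
Higher: delay to age 3 (4.7720).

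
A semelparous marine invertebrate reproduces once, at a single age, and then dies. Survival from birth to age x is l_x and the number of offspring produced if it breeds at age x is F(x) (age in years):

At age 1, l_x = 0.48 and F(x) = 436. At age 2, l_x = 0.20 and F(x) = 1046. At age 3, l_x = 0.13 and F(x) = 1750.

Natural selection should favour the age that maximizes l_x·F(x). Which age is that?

3

Expected offspring if breeding at age x = l_x × F(x):
  age 1: 0.48 × 436 = 209.280
  age 2: 0.20 × 1046 = 209.200
  age 3: 0.13 × 1750 = 227.500
Maximum at age 3 (227.500).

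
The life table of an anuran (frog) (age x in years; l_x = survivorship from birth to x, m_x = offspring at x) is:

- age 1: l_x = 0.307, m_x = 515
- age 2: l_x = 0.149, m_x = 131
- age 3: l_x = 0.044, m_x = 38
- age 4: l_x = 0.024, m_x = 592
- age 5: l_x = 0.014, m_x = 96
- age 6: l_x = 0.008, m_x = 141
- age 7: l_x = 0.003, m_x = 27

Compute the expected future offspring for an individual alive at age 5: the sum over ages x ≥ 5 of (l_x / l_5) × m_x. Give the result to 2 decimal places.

l_5 = 0.014. Conditional survival from age 5 to x is l_x / l_5.
  x=5: (0.014/0.014) × 96 = 96.0000
  x=6: (0.008/0.014) × 141 = 80.5714
  x=7: (0.003/0.014) × 27 = 5.7857
Sum = 96.0000 + 80.5714 + 5.7857 = 182.3571

182.36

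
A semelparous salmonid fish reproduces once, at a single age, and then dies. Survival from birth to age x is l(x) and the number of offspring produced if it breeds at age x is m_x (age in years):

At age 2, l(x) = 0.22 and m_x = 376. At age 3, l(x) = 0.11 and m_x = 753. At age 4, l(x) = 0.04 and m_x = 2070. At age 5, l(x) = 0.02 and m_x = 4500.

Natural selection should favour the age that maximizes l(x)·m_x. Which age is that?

Expected offspring if breeding at age x = l(x) × m_x:
  age 2: 0.22 × 376 = 82.720
  age 3: 0.11 × 753 = 82.830
  age 4: 0.04 × 2070 = 82.800
  age 5: 0.02 × 4500 = 90.000
Maximum at age 5 (90.000).

5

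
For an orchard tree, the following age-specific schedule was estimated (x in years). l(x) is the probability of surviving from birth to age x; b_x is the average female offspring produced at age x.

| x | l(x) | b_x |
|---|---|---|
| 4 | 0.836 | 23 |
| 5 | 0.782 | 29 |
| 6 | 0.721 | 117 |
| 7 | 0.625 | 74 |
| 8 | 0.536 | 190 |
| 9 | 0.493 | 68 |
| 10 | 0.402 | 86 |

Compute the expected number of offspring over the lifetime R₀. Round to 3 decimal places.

342.449

R₀ = Σ l(x) b_x:
  age 4: 0.836 × 23 = 19.2280
  age 5: 0.782 × 29 = 22.6780
  age 6: 0.721 × 117 = 84.3570
  age 7: 0.625 × 74 = 46.2500
  age 8: 0.536 × 190 = 101.8400
  age 9: 0.493 × 68 = 33.5240
  age 10: 0.402 × 86 = 34.5720
R₀ = 19.2280 + 22.6780 + 84.3570 + 46.2500 + 101.8400 + 33.5240 + 34.5720 = 342.4490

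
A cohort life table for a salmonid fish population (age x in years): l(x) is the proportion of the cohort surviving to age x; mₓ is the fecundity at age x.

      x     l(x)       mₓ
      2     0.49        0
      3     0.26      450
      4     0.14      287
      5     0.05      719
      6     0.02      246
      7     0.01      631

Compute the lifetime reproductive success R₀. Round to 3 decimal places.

204.360

R₀ = Σ l(x) mₓ:
  age 2: 0.49 × 0 = 0.0000
  age 3: 0.26 × 450 = 117.0000
  age 4: 0.14 × 287 = 40.1800
  age 5: 0.05 × 719 = 35.9500
  age 6: 0.02 × 246 = 4.9200
  age 7: 0.01 × 631 = 6.3100
R₀ = 0.0000 + 117.0000 + 40.1800 + 35.9500 + 4.9200 + 6.3100 = 204.3600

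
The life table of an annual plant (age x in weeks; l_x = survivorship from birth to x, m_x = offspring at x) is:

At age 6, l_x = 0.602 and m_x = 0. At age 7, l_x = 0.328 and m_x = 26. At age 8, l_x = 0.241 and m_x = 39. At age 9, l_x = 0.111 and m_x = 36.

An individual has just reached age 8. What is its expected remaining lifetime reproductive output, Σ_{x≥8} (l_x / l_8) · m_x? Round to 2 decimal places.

55.58

l_8 = 0.241. Conditional survival from age 8 to x is l_x / l_8.
  x=8: (0.241/0.241) × 39 = 39.0000
  x=9: (0.111/0.241) × 36 = 16.5809
Sum = 39.0000 + 16.5809 = 55.5809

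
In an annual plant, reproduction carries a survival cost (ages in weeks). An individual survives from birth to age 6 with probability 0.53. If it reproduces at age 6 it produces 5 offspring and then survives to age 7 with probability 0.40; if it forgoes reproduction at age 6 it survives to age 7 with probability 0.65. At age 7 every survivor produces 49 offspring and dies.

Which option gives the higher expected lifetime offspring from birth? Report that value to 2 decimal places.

breed at age 6: R₀ = 0.53 × (5 + 0.40 × 49) = 0.53 × 24.6000 = 13.0380
delay to age 7: R₀ = 0.53 × (0.65 × 49) = 0.53 × 31.8500 = 16.8805
Higher: delay to age 7 (16.8805).

16.88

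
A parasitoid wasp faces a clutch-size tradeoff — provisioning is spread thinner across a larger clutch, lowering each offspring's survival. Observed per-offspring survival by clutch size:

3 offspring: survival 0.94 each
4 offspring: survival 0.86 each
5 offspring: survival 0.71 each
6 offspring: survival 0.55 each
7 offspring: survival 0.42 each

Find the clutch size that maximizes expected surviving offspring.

Expected surviving offspring = c × s(c):
  c=3: 3 × 0.94 = 2.820
  c=4: 4 × 0.86 = 3.440
  c=5: 5 × 0.71 = 3.550
  c=6: 6 × 0.55 = 3.300
  c=7: 7 × 0.42 = 2.940
Maximum at c = 5 (3.550 surviving offspring).

5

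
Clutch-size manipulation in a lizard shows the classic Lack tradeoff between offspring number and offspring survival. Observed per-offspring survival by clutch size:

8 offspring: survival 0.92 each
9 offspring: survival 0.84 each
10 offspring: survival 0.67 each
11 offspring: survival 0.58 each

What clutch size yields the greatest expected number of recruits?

9

Expected recruits = c × s(c):
  c=8: 8 × 0.92 = 7.360
  c=9: 9 × 0.84 = 7.560
  c=10: 10 × 0.67 = 6.700
  c=11: 11 × 0.58 = 6.380
Maximum at c = 9 (7.560 recruits).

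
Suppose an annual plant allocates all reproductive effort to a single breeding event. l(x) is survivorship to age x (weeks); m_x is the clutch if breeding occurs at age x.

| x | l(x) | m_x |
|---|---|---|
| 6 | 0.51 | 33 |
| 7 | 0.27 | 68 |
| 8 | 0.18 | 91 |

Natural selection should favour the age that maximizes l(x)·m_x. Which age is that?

7

Expected offspring if breeding at age x = l(x) × m_x:
  age 6: 0.51 × 33 = 16.830
  age 7: 0.27 × 68 = 18.360
  age 8: 0.18 × 91 = 16.380
Maximum at age 7 (18.360).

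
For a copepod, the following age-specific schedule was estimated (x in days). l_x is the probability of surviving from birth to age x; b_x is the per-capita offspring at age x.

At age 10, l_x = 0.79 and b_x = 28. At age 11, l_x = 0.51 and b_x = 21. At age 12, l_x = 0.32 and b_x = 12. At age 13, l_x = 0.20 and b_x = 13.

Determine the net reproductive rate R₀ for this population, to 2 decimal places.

39.27

R₀ = Σ l_x b_x:
  age 10: 0.79 × 28 = 22.1200
  age 11: 0.51 × 21 = 10.7100
  age 12: 0.32 × 12 = 3.8400
  age 13: 0.20 × 13 = 2.6000
R₀ = 22.1200 + 10.7100 + 3.8400 + 2.6000 = 39.2700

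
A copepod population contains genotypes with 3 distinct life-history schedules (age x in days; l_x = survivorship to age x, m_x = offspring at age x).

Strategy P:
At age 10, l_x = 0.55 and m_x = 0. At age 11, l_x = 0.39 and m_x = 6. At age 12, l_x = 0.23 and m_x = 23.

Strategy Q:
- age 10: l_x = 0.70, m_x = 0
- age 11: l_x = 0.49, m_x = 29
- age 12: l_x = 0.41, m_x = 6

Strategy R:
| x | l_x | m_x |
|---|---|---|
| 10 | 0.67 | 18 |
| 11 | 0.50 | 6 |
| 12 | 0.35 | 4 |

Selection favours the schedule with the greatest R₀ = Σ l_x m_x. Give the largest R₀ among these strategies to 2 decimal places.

16.67

Strategy P: R₀ = 0.55×0 + 0.39×6 + 0.23×23 = 7.6300
Strategy Q: R₀ = 0.70×0 + 0.49×29 + 0.41×6 = 16.6700
Strategy R: R₀ = 0.67×18 + 0.50×6 + 0.35×4 = 16.4600
Highest R₀: strategy Q with 16.6700.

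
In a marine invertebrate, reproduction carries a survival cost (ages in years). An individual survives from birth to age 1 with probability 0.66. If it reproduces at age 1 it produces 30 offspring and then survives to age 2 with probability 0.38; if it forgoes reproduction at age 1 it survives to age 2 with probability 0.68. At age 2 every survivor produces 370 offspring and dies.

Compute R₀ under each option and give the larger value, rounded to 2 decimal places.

166.06

breed at age 1: R₀ = 0.66 × (30 + 0.38 × 370) = 0.66 × 170.6000 = 112.5960
delay to age 2: R₀ = 0.66 × (0.68 × 370) = 0.66 × 251.6000 = 166.0560
Higher: delay to age 2 (166.0560).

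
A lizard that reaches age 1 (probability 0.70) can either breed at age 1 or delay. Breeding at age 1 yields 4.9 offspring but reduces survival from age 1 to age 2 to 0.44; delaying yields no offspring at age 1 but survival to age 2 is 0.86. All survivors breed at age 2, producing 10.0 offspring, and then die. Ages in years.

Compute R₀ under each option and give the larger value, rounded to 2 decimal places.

6.51

breed at age 1: R₀ = 0.70 × (4.9 + 0.44 × 10.0) = 0.70 × 9.3000 = 6.5100
delay to age 2: R₀ = 0.70 × (0.86 × 10.0) = 0.70 × 8.6000 = 6.0200
Higher: breed at age 1 (6.5100).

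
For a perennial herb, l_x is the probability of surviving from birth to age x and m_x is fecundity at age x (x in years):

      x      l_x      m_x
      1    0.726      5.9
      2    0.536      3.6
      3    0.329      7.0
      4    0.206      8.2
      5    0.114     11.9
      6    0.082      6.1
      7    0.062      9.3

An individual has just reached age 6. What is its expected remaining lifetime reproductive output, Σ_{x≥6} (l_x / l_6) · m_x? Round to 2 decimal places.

13.13

l_6 = 0.082. Conditional survival from age 6 to x is l_x / l_6.
  x=6: (0.082/0.082) × 6.1 = 6.1000
  x=7: (0.062/0.082) × 9.3 = 7.0317
Sum = 6.1000 + 7.0317 = 13.1317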